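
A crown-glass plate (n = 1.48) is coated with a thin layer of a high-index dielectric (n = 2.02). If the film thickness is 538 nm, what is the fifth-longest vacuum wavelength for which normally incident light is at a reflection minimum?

435 nm

Ray reflecting at the top interface goes from n = 1.0 toward n = 2.02: a half-wave phase shift.
Bottom surface (2.02 → 1.48): reflection off a lower-index medium gives no phase shift.
The two reflections differ by half a wavelength.
For minimum reflection here: 2 n t = m λ.
λ = 2 n t / m. The fifth-longest wavelength is m = 5: λ = 2 × 2.02 × 538 / 5.00 = 435 nm.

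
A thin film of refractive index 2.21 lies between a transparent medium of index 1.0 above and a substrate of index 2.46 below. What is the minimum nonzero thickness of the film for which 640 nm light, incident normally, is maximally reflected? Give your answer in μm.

0.145 μm

Ray reflecting at the top interface goes from n = 1.0 toward n = 2.21: a half-wave phase shift.
Ray reflecting at the bottom interface goes from n = 2.21 toward n = 2.46: a half-wave phase shift.
The two reflections carry the same phase change, so no net offset.
So the condition for constructive reflection is 2 n t = m λ.
Minimum nonzero at m = 1: t = λ / (2 n) = 640 / (2 × 2.21) = 145 nm.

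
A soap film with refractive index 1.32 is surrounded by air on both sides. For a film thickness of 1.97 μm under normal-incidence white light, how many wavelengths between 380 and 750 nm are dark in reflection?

7

Ray reflecting at the top interface goes from n = 1.0 toward n = 1.32: a half-wave phase shift.
Bottom surface (1.32 → 1.0): reflection off a lower-index medium gives no phase shift.
The two reflections differ by half a wavelength.
For dark reflection here: 2 n t = m λ.
λ = 2 n t / m = 5201 / m nm.
m=6: 867 nm (IR); m=7: 743 nm (visible); m=8: 650 nm (visible); m=9: 578 nm (visible); m=10: 520 nm (visible); m=11: 473 nm (visible); m=12: 433 nm (visible); m=13: 400 nm (visible); m=14: 371 nm (UV).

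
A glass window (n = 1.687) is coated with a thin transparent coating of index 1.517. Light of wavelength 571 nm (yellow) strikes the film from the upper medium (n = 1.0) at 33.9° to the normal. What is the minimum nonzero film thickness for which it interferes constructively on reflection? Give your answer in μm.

0.202 μm

Top surface (1.0 → 1.517): reflection off a higher-index medium gives a half-wave phase shift.
At the lower boundary (n = 1.517 to n = 1.687) the reflected ray undergoes a half-wave phase shift.
Net: no relative phase inversion (both shifts match).
So the condition for constructive reflection is 2 n t cos θ_r = m λ.
Snell's law: 1.0 sin 33.9° = 1.517 sin θ_r → sin θ_r = 0.368, cos θ_r = 0.930.
Minimum nonzero at m = 1: t = λ / (2 n cos θ_r) = 571 / (2 × 1.517 × 0.930) = 202 nm.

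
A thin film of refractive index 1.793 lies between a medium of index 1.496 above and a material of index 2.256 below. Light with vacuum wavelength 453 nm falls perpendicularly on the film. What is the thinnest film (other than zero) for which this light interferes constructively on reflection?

126 nm

Top surface (1.496 → 1.793): reflection off a higher-index medium gives a half-wave phase shift.
Ray reflecting at the bottom interface goes from n = 1.793 toward n = 2.256: a half-wave phase shift.
Net: no relative phase inversion (both shifts match).
So the condition for constructive reflection is 2 n t = m λ.
Minimum nonzero at m = 1: t = λ / (2 n) = 453 / (2 × 1.793) = 126 nm.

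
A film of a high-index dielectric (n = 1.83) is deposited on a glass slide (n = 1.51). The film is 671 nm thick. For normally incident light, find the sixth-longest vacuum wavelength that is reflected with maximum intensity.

447 nm

Top surface (1.0 → 1.83): reflection off a higher-index medium gives a half-wave phase shift.
Bottom surface (1.83 → 1.51): reflection off a lower-index medium gives no phase shift.
Net: one phase inversion between the two reflected rays.
So the condition for constructive reflection is 2 n t = (m + ½) λ.
λ = 2 n t / (m + ½). The sixth-longest wavelength is m = 5: λ = 2 × 1.83 × 671 / 5.50 = 447 nm.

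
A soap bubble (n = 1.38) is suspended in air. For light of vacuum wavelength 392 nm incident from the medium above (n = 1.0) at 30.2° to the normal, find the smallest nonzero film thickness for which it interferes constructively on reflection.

Ray reflecting at the top interface goes from n = 1.0 toward n = 1.38: a half-wave phase shift.
Ray reflecting at the bottom interface goes from n = 1.38 toward n = 1.0: no phase shift.
Exactly one π shift → a net half-wave offset.
For bright reflection here: 2 n t cos θ_r = (m + ½) λ.
Snell's law: 1.0 sin 30.2° = 1.38 sin θ_r → sin θ_r = 0.365, cos θ_r = 0.931.
Minimum at m = 0: t = λ / (4 n cos θ_r) = 392 / (4 × 1.38 × 0.931) = 76.3 nm.

76.3 nm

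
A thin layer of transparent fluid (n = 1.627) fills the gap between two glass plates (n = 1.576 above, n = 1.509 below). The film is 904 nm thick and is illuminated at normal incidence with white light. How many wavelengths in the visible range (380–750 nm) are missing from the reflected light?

Top surface (1.576 → 1.627): reflection off a higher-index medium gives a half-wave phase shift.
At the lower boundary (n = 1.627 to n = 1.509) the reflected ray undergoes no phase shift.
Exactly one π shift → a net half-wave offset.
So the condition for destructive reflection is 2 n t = m λ.
λ = 2 n t / m = 2942 / m nm.
m=3: 981 nm (IR); m=4: 735 nm (visible); m=5: 588 nm (visible); m=6: 490 nm (visible); m=7: 420 nm (visible); m=8: 368 nm (UV).

4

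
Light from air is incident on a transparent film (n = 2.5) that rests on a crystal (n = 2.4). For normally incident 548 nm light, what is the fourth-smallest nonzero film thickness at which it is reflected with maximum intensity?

384 nm

Top surface (1.0 → 2.5): reflection off a higher-index medium gives a half-wave phase shift.
At the lower boundary (n = 2.5 to n = 2.4) the reflected ray undergoes no phase shift.
The two reflections differ by half a wavelength.
So the condition for constructive reflection is 2 n t = (m + ½) λ.
The fourth-smallest nonzero thickness corresponds to m = 3: t = (m + ½) λ / (2 n) = 3.50 × 548 / (2 × 2.5) = 384 nm.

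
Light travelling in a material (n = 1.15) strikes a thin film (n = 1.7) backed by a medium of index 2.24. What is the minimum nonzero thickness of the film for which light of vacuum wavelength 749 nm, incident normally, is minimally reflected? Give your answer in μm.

0.110 μm

At the upper boundary (n = 1.15 to n = 1.7) the reflected ray undergoes a half-wave phase shift.
Ray reflecting at the bottom interface goes from n = 1.7 toward n = 2.24: a half-wave phase shift.
Net: no relative phase inversion (both shifts match).
So the condition for destructive reflection is 2 n t = (m + ½) λ.
Minimum at m = 0: t = λ / (4 n) = 749 / (4 × 1.7) = 110 nm.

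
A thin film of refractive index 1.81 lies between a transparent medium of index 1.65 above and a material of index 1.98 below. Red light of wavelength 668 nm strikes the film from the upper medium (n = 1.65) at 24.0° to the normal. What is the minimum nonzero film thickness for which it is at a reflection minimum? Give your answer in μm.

0.0993 μm

Ray reflecting at the top interface goes from n = 1.65 toward n = 1.81: a half-wave phase shift.
Ray reflecting at the bottom interface goes from n = 1.81 toward n = 1.98: a half-wave phase shift.
The two reflections carry the same phase change, so no net offset.
So the condition for destructive reflection is 2 n t cos θ_r = (m + ½) λ.
Snell's law: 1.65 sin 24.0° = 1.81 sin θ_r → sin θ_r = 0.371, cos θ_r = 0.929.
Minimum at m = 0: t = λ / (4 n cos θ_r) = 668 / (4 × 1.81 × 0.929) = 99.3 nm.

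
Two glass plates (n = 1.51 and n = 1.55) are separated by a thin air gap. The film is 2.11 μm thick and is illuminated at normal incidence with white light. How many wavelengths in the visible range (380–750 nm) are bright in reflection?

5

At the upper boundary (n = 1.51 to n = 1.0) the reflected ray undergoes no phase shift.
Bottom surface (1.0 → 1.55): reflection off a higher-index medium gives a half-wave phase shift.
The two reflections differ by half a wavelength.
With one net inversion, constructive interference in reflection requires 2 n t = (m + ½) λ.
λ = 2 n t / (m + ½) = 4220 / (m + ½) nm.
m=5: 767 nm (IR); m=6: 649 nm (visible); m=7: 563 nm (visible); m=8: 496 nm (visible); m=9: 444 nm (visible); m=10: 402 nm (visible); m=11: 367 nm (UV).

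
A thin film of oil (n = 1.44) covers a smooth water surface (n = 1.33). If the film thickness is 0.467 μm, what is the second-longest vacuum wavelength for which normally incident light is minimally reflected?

672 nm

Top surface (1.0 → 1.44): reflection off a higher-index medium gives a half-wave phase shift.
Ray reflecting at the bottom interface goes from n = 1.44 toward n = 1.33: no phase shift.
Net: one phase inversion between the two reflected rays.
With one net inversion, destructive interference in reflection requires 2 n t = m λ.
λ = 2 n t / m. The second-longest wavelength is m = 2: λ = 2 × 1.44 × 467 / 2.00 = 672 nm.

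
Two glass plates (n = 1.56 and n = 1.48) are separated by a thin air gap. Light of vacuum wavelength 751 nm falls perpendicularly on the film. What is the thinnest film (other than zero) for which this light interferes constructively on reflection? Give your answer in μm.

At the upper boundary (n = 1.56 to n = 1.0) the reflected ray undergoes no phase shift.
Ray reflecting at the bottom interface goes from n = 1.0 toward n = 1.48: a half-wave phase shift.
Exactly one π shift → a net half-wave offset.
With one net inversion, constructive interference in reflection requires 2 n t = (m + ½) λ.
Minimum at m = 0: t = λ / (4 n) = 751 / (4 × 1.0) = 188 nm.

0.188 μm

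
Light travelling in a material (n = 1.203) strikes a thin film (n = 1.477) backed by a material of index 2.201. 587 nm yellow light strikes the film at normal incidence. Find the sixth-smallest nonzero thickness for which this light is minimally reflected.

1093 nm

Top surface (1.203 → 1.477): reflection off a higher-index medium gives a half-wave phase shift.
At the lower boundary (n = 1.477 to n = 2.201) the reflected ray undergoes a half-wave phase shift.
The two reflections carry the same phase change, so no net offset.
So the condition for destructive reflection is 2 n t = (m + ½) λ.
The sixth-smallest nonzero thickness corresponds to m = 5: t = (m + ½) λ / (2 n) = 5.50 × 587 / (2 × 1.477) = 1093 nm.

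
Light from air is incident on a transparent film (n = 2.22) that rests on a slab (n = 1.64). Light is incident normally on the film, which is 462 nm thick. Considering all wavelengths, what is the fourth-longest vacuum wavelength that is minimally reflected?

513 nm

Top surface (1.0 → 2.22): reflection off a higher-index medium gives a half-wave phase shift.
Ray reflecting at the bottom interface goes from n = 2.22 toward n = 1.64: no phase shift.
Net: one phase inversion between the two reflected rays.
So the condition for destructive reflection is 2 n t = m λ.
λ = 2 n t / m. The fourth-longest wavelength is m = 4: λ = 2 × 2.22 × 462 / 4.00 = 513 nm.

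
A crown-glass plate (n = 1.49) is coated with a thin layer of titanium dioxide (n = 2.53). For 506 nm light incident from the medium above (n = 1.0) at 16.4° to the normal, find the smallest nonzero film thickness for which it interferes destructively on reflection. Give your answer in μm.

At the upper boundary (n = 1.0 to n = 2.53) the reflected ray undergoes a half-wave phase shift.
Bottom surface (2.53 → 1.49): reflection off a lower-index medium gives no phase shift.
Exactly one π shift → a net half-wave offset.
For weak reflection here: 2 n t cos θ_r = m λ.
Snell's law: 1.0 sin 16.4° = 2.53 sin θ_r → sin θ_r = 0.112, cos θ_r = 0.994.
Minimum nonzero at m = 1: t = λ / (2 n cos θ_r) = 506 / (2 × 2.53 × 0.994) = 101 nm.

0.101 μm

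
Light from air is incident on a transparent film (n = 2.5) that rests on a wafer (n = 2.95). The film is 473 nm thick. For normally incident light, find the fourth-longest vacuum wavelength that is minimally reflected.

676 nm

Top surface (1.0 → 2.5): reflection off a higher-index medium gives a half-wave phase shift.
At the lower boundary (n = 2.5 to n = 2.95) the reflected ray undergoes a half-wave phase shift.
The two reflections carry the same phase change, so no net offset.
So the condition for destructive reflection is 2 n t = (m + ½) λ.
λ = 2 n t / (m + ½). The fourth-longest wavelength is m = 3: λ = 2 × 2.5 × 473 / 3.50 = 676 nm.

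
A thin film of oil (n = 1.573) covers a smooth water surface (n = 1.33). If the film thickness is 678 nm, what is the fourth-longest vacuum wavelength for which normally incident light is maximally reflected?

Top surface (1.0 → 1.573): reflection off a higher-index medium gives a half-wave phase shift.
Ray reflecting at the bottom interface goes from n = 1.573 toward n = 1.33: no phase shift.
Net: one phase inversion between the two reflected rays.
For maximum reflection here: 2 n t = (m + ½) λ.
λ = 2 n t / (m + ½). The fourth-longest wavelength is m = 3: λ = 2 × 1.573 × 678 / 3.50 = 609 nm.

609 nm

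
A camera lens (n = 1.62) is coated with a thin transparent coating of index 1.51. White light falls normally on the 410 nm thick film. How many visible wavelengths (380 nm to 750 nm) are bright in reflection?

Top surface (1.0 → 1.51): reflection off a higher-index medium gives a half-wave phase shift.
Ray reflecting at the bottom interface goes from n = 1.51 toward n = 1.62: a half-wave phase shift.
Zero or two π shifts → no net half-wave offset.
For strong reflection here: 2 n t = m λ.
λ = 2 n t / m = 1238 / m nm.
m=1: 1238 nm (IR); m=2: 619 nm (visible); m=3: 413 nm (visible); m=4: 310 nm (UV).

2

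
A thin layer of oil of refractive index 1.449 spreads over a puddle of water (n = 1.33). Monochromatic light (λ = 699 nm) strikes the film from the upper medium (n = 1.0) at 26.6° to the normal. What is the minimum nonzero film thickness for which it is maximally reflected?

Top surface (1.0 → 1.449): reflection off a higher-index medium gives a half-wave phase shift.
At the lower boundary (n = 1.449 to n = 1.33) the reflected ray undergoes no phase shift.
Exactly one π shift → a net half-wave offset.
So the condition for constructive reflection is 2 n t cos θ_r = (m + ½) λ.
Snell's law: 1.0 sin 26.6° = 1.449 sin θ_r → sin θ_r = 0.309, cos θ_r = 0.951.
Minimum at m = 0: t = λ / (4 n cos θ_r) = 699 / (4 × 1.449 × 0.951) = 127 nm.

127 nm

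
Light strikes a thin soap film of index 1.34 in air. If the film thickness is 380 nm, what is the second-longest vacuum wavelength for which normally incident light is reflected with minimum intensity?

509 nm

At the upper boundary (n = 1.0 to n = 1.34) the reflected ray undergoes a half-wave phase shift.
Bottom surface (1.34 → 1.0): reflection off a lower-index medium gives no phase shift.
Net: one phase inversion between the two reflected rays.
So the condition for destructive reflection is 2 n t = m λ.
λ = 2 n t / m. The second-longest wavelength is m = 2: λ = 2 × 1.34 × 380 / 2.00 = 509 nm.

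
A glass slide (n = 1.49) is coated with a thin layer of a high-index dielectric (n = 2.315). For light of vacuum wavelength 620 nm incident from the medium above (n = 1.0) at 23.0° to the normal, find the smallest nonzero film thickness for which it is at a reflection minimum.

Top surface (1.0 → 2.315): reflection off a higher-index medium gives a half-wave phase shift.
Ray reflecting at the bottom interface goes from n = 2.315 toward n = 1.49: no phase shift.
Net: one phase inversion between the two reflected rays.
For minimum reflection here: 2 n t cos θ_r = m λ.
Snell's law: 1.0 sin 23.0° = 2.315 sin θ_r → sin θ_r = 0.169, cos θ_r = 0.986.
Minimum nonzero at m = 1: t = λ / (2 n cos θ_r) = 620 / (2 × 2.315 × 0.986) = 136 nm.

136 nm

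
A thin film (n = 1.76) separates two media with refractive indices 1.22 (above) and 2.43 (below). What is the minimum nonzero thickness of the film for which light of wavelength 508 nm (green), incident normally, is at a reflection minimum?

72.2 nm

Top surface (1.22 → 1.76): reflection off a higher-index medium gives a half-wave phase shift.
Bottom surface (1.76 → 2.43): reflection off a higher-index medium gives a half-wave phase shift.
Zero or two π shifts → no net half-wave offset.
For minimum reflection here: 2 n t = (m + ½) λ.
Minimum at m = 0: t = λ / (4 n) = 508 / (4 × 1.76) = 72.2 nm.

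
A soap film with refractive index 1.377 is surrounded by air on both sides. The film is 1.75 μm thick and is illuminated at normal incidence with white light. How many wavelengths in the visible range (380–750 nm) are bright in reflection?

Top surface (1.0 → 1.377): reflection off a higher-index medium gives a half-wave phase shift.
Ray reflecting at the bottom interface goes from n = 1.377 toward n = 1.0: no phase shift.
Net: one phase inversion between the two reflected rays.
For bright reflection here: 2 n t = (m + ½) λ.
λ = 2 n t / (m + ½) = 4820 / (m + ½) nm.
m=5: 876 nm (IR); m=6: 741 nm (visible); m=7: 643 nm (visible); m=8: 567 nm (visible); m=9: 507 nm (visible); m=10: 459 nm (visible); m=11: 419 nm (visible); m=12: 386 nm (visible); m=13: 357 nm (UV).

7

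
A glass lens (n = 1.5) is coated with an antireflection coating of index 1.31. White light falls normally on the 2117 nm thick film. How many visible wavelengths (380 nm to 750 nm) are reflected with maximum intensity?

7

Top surface (1.0 → 1.31): reflection off a higher-index medium gives a half-wave phase shift.
Bottom surface (1.31 → 1.5): reflection off a higher-index medium gives a half-wave phase shift.
Zero or two π shifts → no net half-wave offset.
So the condition for constructive reflection is 2 n t = m λ.
λ = 2 n t / m = 5547 / m nm.
m=7: 792 nm (IR); m=8: 693 nm (visible); m=9: 616 nm (visible); m=10: 555 nm (visible); m=11: 504 nm (visible); m=12: 462 nm (visible); m=13: 427 nm (visible); m=14: 396 nm (visible); m=15: 370 nm (UV).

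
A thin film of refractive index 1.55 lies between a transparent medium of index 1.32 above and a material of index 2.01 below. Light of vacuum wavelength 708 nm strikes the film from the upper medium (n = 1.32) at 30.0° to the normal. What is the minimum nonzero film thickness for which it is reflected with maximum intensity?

At the upper boundary (n = 1.32 to n = 1.55) the reflected ray undergoes a half-wave phase shift.
At the lower boundary (n = 1.55 to n = 2.01) the reflected ray undergoes a half-wave phase shift.
Zero or two π shifts → no net half-wave offset.
So the condition for constructive reflection is 2 n t cos θ_r = m λ.
Snell's law: 1.32 sin 30.0° = 1.55 sin θ_r → sin θ_r = 0.426, cos θ_r = 0.905.
Minimum nonzero at m = 1: t = λ / (2 n cos θ_r) = 708 / (2 × 1.55 × 0.905) = 252 nm.

252 nm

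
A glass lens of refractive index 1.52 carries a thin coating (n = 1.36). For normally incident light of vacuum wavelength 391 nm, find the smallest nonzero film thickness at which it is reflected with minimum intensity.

Top surface (1.0 → 1.36): reflection off a higher-index medium gives a half-wave phase shift.
At the lower boundary (n = 1.36 to n = 1.52) the reflected ray undergoes a half-wave phase shift.
Zero or two π shifts → no net half-wave offset.
With no net inversion, destructive interference in reflection requires 2 n t = (m + ½) λ.
Minimum at m = 0: t = λ / (4 n) = 391 / (4 × 1.36) = 71.9 nm.

71.9 nm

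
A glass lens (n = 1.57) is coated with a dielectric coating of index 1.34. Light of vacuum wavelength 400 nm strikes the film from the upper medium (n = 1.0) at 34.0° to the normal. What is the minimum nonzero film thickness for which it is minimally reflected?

82.1 nm

Top surface (1.0 → 1.34): reflection off a higher-index medium gives a half-wave phase shift.
Bottom surface (1.34 → 1.57): reflection off a higher-index medium gives a half-wave phase shift.
Zero or two π shifts → no net half-wave offset.
For weak reflection here: 2 n t cos θ_r = (m + ½) λ.
Snell's law: 1.0 sin 34.0° = 1.34 sin θ_r → sin θ_r = 0.417, cos θ_r = 0.909.
Minimum at m = 0: t = λ / (4 n cos θ_r) = 400 / (4 × 1.34 × 0.909) = 82.1 nm.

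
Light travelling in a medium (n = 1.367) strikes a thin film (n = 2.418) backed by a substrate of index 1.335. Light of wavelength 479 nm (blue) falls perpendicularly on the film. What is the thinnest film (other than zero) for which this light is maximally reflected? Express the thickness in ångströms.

Top surface (1.367 → 2.418): reflection off a higher-index medium gives a half-wave phase shift.
Ray reflecting at the bottom interface goes from n = 2.418 toward n = 1.335: no phase shift.
Net: one phase inversion between the two reflected rays.
For bright reflection here: 2 n t = (m + ½) λ.
Minimum at m = 0: t = λ / (4 n) = 479 / (4 × 2.418) = 49.5 nm.

495 Å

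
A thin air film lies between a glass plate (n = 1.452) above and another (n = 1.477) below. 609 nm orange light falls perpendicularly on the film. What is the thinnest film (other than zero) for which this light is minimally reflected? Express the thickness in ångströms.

Top surface (1.452 → 1.0): reflection off a lower-index medium gives no phase shift.
At the lower boundary (n = 1.0 to n = 1.477) the reflected ray undergoes a half-wave phase shift.
Exactly one π shift → a net half-wave offset.
With one net inversion, destructive interference in reflection requires 2 n t = m λ.
Minimum nonzero at m = 1: t = λ / (2 n) = 609 / (2 × 1.0) = 305 nm.

3045 Å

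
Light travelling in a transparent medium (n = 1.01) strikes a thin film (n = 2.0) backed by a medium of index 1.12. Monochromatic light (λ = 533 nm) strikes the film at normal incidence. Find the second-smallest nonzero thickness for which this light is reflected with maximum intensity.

200 nm

At the upper boundary (n = 1.01 to n = 2.0) the reflected ray undergoes a half-wave phase shift.
Ray reflecting at the bottom interface goes from n = 2.0 toward n = 1.12: no phase shift.
Net: one phase inversion between the two reflected rays.
So the condition for constructive reflection is 2 n t = (m + ½) λ.
The second-smallest nonzero thickness corresponds to m = 1: t = (m + ½) λ / (2 n) = 1.50 × 533 / (2 × 2.0) = 200 nm.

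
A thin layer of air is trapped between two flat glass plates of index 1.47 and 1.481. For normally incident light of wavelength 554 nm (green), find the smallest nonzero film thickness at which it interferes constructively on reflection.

139 nm

Ray reflecting at the top interface goes from n = 1.47 toward n = 1.0: no phase shift.
At the lower boundary (n = 1.0 to n = 1.481) the reflected ray undergoes a half-wave phase shift.
Exactly one π shift → a net half-wave offset.
So the condition for constructive reflection is 2 n t = (m + ½) λ.
Minimum at m = 0: t = λ / (4 n) = 554 / (4 × 1.0) = 139 nm.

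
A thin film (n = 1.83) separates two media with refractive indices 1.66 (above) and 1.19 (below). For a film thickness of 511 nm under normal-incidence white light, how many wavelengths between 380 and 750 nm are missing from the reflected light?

2

Ray reflecting at the top interface goes from n = 1.66 toward n = 1.83: a half-wave phase shift.
Ray reflecting at the bottom interface goes from n = 1.83 toward n = 1.19: no phase shift.
The two reflections differ by half a wavelength.
With one net inversion, destructive interference in reflection requires 2 n t = m λ.
λ = 2 n t / m = 1870 / m nm.
m=2: 935 nm (IR); m=3: 623 nm (visible); m=4: 468 nm (visible); m=5: 374 nm (UV).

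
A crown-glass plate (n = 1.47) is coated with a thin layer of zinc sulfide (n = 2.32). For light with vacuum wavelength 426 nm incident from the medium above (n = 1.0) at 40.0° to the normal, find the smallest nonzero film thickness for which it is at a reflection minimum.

95.6 nm

At the upper boundary (n = 1.0 to n = 2.32) the reflected ray undergoes a half-wave phase shift.
Ray reflecting at the bottom interface goes from n = 2.32 toward n = 1.47: no phase shift.
Exactly one π shift → a net half-wave offset.
So the condition for destructive reflection is 2 n t cos θ_r = m λ.
Snell's law: 1.0 sin 40.0° = 2.32 sin θ_r → sin θ_r = 0.277, cos θ_r = 0.961.
Minimum nonzero at m = 1: t = λ / (2 n cos θ_r) = 426 / (2 × 2.32 × 0.961) = 95.6 nm.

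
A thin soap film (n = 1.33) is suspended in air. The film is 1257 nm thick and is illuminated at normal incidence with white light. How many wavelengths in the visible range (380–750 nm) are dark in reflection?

At the upper boundary (n = 1.0 to n = 1.33) the reflected ray undergoes a half-wave phase shift.
Ray reflecting at the bottom interface goes from n = 1.33 toward n = 1.0: no phase shift.
Exactly one π shift → a net half-wave offset.
So the condition for destructive reflection is 2 n t = m λ.
λ = 2 n t / m = 3344 / m nm.
m=4: 836 nm (IR); m=5: 669 nm (visible); m=6: 557 nm (visible); m=7: 478 nm (visible); m=8: 418 nm (visible); m=9: 372 nm (UV).

4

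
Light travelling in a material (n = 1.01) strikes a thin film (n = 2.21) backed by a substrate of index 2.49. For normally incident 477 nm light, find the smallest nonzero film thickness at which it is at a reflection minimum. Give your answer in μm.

0.0540 μm

At the upper boundary (n = 1.01 to n = 2.21) the reflected ray undergoes a half-wave phase shift.
At the lower boundary (n = 2.21 to n = 2.49) the reflected ray undergoes a half-wave phase shift.
Zero or two π shifts → no net half-wave offset.
For dark reflection here: 2 n t = (m + ½) λ.
Minimum at m = 0: t = λ / (4 n) = 477 / (4 × 2.21) = 54.0 nm.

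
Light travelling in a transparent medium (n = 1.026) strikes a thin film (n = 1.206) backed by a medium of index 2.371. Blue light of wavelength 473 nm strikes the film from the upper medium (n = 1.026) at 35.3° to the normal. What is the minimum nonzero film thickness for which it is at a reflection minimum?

113 nm

Top surface (1.026 → 1.206): reflection off a higher-index medium gives a half-wave phase shift.
Bottom surface (1.206 → 2.371): reflection off a higher-index medium gives a half-wave phase shift.
Net: no relative phase inversion (both shifts match).
With no net inversion, destructive interference in reflection requires 2 n t cos θ_r = (m + ½) λ.
Snell's law: 1.026 sin 35.3° = 1.206 sin θ_r → sin θ_r = 0.492, cos θ_r = 0.871.
Minimum at m = 0: t = λ / (4 n cos θ_r) = 473 / (4 × 1.206 × 0.871) = 113 nm.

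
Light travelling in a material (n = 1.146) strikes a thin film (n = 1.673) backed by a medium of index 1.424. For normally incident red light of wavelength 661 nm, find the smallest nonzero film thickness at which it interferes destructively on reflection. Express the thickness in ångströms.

1975 Å

Top surface (1.146 → 1.673): reflection off a higher-index medium gives a half-wave phase shift.
Bottom surface (1.673 → 1.424): reflection off a lower-index medium gives no phase shift.
Exactly one π shift → a net half-wave offset.
So the condition for destructive reflection is 2 n t = m λ.
Minimum nonzero at m = 1: t = λ / (2 n) = 661 / (2 × 1.673) = 198 nm.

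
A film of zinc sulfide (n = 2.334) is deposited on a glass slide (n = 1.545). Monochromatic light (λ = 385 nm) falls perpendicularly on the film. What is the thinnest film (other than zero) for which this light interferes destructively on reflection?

82.5 nm

At the upper boundary (n = 1.0 to n = 2.334) the reflected ray undergoes a half-wave phase shift.
Ray reflecting at the bottom interface goes from n = 2.334 toward n = 1.545: no phase shift.
The two reflections differ by half a wavelength.
With one net inversion, destructive interference in reflection requires 2 n t = m λ.
Minimum nonzero at m = 1: t = λ / (2 n) = 385 / (2 × 2.334) = 82.5 nm.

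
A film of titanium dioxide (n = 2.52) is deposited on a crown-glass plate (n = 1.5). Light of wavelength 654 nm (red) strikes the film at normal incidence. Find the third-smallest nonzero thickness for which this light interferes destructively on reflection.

At the upper boundary (n = 1.0 to n = 2.52) the reflected ray undergoes a half-wave phase shift.
Ray reflecting at the bottom interface goes from n = 2.52 toward n = 1.5: no phase shift.
Exactly one π shift → a net half-wave offset.
For minimum reflection here: 2 n t = m λ.
The third-smallest nonzero thickness corresponds to m = 3: t = m λ / (2 n) = 3.00 × 654 / (2 × 2.52) = 389 nm.

389 nm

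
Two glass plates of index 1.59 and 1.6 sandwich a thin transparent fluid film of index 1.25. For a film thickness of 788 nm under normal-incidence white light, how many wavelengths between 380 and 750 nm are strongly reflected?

Top surface (1.59 → 1.25): reflection off a lower-index medium gives no phase shift.
Ray reflecting at the bottom interface goes from n = 1.25 toward n = 1.6: a half-wave phase shift.
Net: one phase inversion between the two reflected rays.
For bright reflection here: 2 n t = (m + ½) λ.
λ = 2 n t / (m + ½) = 1970 / (m + ½) nm.
m=2: 788 nm (IR); m=3: 563 nm (visible); m=4: 438 nm (visible); m=5: 358 nm (UV).

2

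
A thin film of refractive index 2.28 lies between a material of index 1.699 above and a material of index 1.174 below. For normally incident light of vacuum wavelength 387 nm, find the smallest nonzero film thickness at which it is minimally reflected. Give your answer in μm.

0.0849 μm

Ray reflecting at the top interface goes from n = 1.699 toward n = 2.28: a half-wave phase shift.
Bottom surface (2.28 → 1.174): reflection off a lower-index medium gives no phase shift.
The two reflections differ by half a wavelength.
For weak reflection here: 2 n t = m λ.
Minimum nonzero at m = 1: t = λ / (2 n) = 387 / (2 × 2.28) = 84.9 nm.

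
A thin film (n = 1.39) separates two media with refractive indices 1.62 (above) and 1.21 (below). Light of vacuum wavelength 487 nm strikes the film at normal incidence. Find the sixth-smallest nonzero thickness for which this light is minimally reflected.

963 nm

At the upper boundary (n = 1.62 to n = 1.39) the reflected ray undergoes no phase shift.
Ray reflecting at the bottom interface goes from n = 1.39 toward n = 1.21: no phase shift.
Net: no relative phase inversion (both shifts match).
With no net inversion, destructive interference in reflection requires 2 n t = (m + ½) λ.
The sixth-smallest nonzero thickness corresponds to m = 5: t = (m + ½) λ / (2 n) = 5.50 × 487 / (2 × 1.39) = 963 nm.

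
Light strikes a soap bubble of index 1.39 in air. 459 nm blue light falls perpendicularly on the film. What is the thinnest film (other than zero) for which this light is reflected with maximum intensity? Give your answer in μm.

0.0826 μm

At the upper boundary (n = 1.0 to n = 1.39) the reflected ray undergoes a half-wave phase shift.
Bottom surface (1.39 → 1.0): reflection off a lower-index medium gives no phase shift.
Exactly one π shift → a net half-wave offset.
For maximum reflection here: 2 n t = (m + ½) λ.
Minimum at m = 0: t = λ / (4 n) = 459 / (4 × 1.39) = 82.6 nm.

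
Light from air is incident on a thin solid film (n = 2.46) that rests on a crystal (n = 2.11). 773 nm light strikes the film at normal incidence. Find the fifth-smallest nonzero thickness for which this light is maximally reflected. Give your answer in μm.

Top surface (1.0 → 2.46): reflection off a higher-index medium gives a half-wave phase shift.
Bottom surface (2.46 → 2.11): reflection off a lower-index medium gives no phase shift.
Exactly one π shift → a net half-wave offset.
With one net inversion, constructive interference in reflection requires 2 n t = (m + ½) λ.
The fifth-smallest nonzero thickness corresponds to m = 4: t = (m + ½) λ / (2 n) = 4.50 × 773 / (2 × 2.46) = 707 nm.

0.707 μm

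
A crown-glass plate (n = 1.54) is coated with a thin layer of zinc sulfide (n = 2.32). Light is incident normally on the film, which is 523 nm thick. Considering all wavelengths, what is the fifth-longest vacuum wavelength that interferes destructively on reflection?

At the upper boundary (n = 1.0 to n = 2.32) the reflected ray undergoes a half-wave phase shift.
At the lower boundary (n = 2.32 to n = 1.54) the reflected ray undergoes no phase shift.
Exactly one π shift → a net half-wave offset.
So the condition for destructive reflection is 2 n t = m λ.
λ = 2 n t / m. The fifth-longest wavelength is m = 5: λ = 2 × 2.32 × 523 / 5.00 = 485 nm.

485 nm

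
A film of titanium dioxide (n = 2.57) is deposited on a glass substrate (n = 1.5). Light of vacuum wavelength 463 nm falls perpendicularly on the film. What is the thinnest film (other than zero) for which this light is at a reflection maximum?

At the upper boundary (n = 1.0 to n = 2.57) the reflected ray undergoes a half-wave phase shift.
Bottom surface (2.57 → 1.5): reflection off a lower-index medium gives no phase shift.
Net: one phase inversion between the two reflected rays.
With one net inversion, constructive interference in reflection requires 2 n t = (m + ½) λ.
Minimum at m = 0: t = λ / (4 n) = 463 / (4 × 2.57) = 45.0 nm.

45.0 nm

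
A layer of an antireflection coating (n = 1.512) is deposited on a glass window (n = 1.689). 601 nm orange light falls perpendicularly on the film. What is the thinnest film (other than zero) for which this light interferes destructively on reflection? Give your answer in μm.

Top surface (1.0 → 1.512): reflection off a higher-index medium gives a half-wave phase shift.
Ray reflecting at the bottom interface goes from n = 1.512 toward n = 1.689: a half-wave phase shift.
Net: no relative phase inversion (both shifts match).
With no net inversion, destructive interference in reflection requires 2 n t = (m + ½) λ.
Minimum at m = 0: t = λ / (4 n) = 601 / (4 × 1.512) = 99.4 nm.

0.0994 μm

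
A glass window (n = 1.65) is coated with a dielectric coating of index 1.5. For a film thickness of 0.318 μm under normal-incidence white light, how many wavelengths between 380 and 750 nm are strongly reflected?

1

At the upper boundary (n = 1.0 to n = 1.5) the reflected ray undergoes a half-wave phase shift.
Ray reflecting at the bottom interface goes from n = 1.5 toward n = 1.65: a half-wave phase shift.
Net: no relative phase inversion (both shifts match).
For bright reflection here: 2 n t = m λ.
λ = 2 n t / m = 954 / m nm.
m=1: 954 nm (IR); m=2: 477 nm (visible); m=3: 318 nm (UV).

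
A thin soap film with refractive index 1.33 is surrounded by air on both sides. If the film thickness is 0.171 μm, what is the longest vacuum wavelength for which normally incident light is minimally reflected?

Ray reflecting at the top interface goes from n = 1.0 toward n = 1.33: a half-wave phase shift.
At the lower boundary (n = 1.33 to n = 1.0) the reflected ray undergoes no phase shift.
The two reflections differ by half a wavelength.
With one net inversion, destructive interference in reflection requires 2 n t = m λ.
λ = 2 n t / m. The longest wavelength is m = 1: λ = 2 × 1.33 × 171 / 1.00 = 455 nm.

455 nm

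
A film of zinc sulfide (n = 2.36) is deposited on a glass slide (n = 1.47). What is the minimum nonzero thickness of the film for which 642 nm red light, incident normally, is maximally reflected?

Top surface (1.0 → 2.36): reflection off a higher-index medium gives a half-wave phase shift.
Bottom surface (2.36 → 1.47): reflection off a lower-index medium gives no phase shift.
The two reflections differ by half a wavelength.
So the condition for constructive reflection is 2 n t = (m + ½) λ.
Minimum at m = 0: t = λ / (4 n) = 642 / (4 × 2.36) = 68.0 nm.

68.0 nm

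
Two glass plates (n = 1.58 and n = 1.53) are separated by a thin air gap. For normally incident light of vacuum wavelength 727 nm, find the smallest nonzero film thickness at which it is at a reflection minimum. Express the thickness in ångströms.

Top surface (1.58 → 1.0): reflection off a lower-index medium gives no phase shift.
Ray reflecting at the bottom interface goes from n = 1.0 toward n = 1.53: a half-wave phase shift.
The two reflections differ by half a wavelength.
For weak reflection here: 2 n t = m λ.
Minimum nonzero at m = 1: t = λ / (2 n) = 727 / (2 × 1.0) = 364 nm.

3635 Å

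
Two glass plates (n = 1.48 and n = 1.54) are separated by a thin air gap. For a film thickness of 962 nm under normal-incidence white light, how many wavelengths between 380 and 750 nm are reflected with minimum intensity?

At the upper boundary (n = 1.48 to n = 1.0) the reflected ray undergoes no phase shift.
Bottom surface (1.0 → 1.54): reflection off a higher-index medium gives a half-wave phase shift.
The two reflections differ by half a wavelength.
For dark reflection here: 2 n t = m λ.
λ = 2 n t / m = 1924 / m nm.
m=2: 962 nm (IR); m=3: 641 nm (visible); m=4: 481 nm (visible); m=5: 385 nm (visible); m=6: 321 nm (UV).

3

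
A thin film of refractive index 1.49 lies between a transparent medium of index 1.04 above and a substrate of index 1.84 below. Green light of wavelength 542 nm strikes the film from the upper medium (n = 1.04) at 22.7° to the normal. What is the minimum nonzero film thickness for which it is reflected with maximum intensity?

189 nm

Ray reflecting at the top interface goes from n = 1.04 toward n = 1.49: a half-wave phase shift.
At the lower boundary (n = 1.49 to n = 1.84) the reflected ray undergoes a half-wave phase shift.
Zero or two π shifts → no net half-wave offset.
For strong reflection here: 2 n t cos θ_r = m λ.
Snell's law: 1.04 sin 22.7° = 1.49 sin θ_r → sin θ_r = 0.269, cos θ_r = 0.963.
Minimum nonzero at m = 1: t = λ / (2 n cos θ_r) = 542 / (2 × 1.49 × 0.963) = 189 nm.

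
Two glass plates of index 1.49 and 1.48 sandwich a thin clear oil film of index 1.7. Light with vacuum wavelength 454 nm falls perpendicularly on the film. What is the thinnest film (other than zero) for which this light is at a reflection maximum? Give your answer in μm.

Ray reflecting at the top interface goes from n = 1.49 toward n = 1.7: a half-wave phase shift.
Bottom surface (1.7 → 1.48): reflection off a lower-index medium gives no phase shift.
Exactly one π shift → a net half-wave offset.
For bright reflection here: 2 n t = (m + ½) λ.
Minimum at m = 0: t = λ / (4 n) = 454 / (4 × 1.7) = 66.8 nm.

0.0668 μm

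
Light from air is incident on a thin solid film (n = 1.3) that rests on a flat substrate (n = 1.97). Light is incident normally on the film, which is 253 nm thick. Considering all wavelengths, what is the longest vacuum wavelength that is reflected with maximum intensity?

658 nm

Top surface (1.0 → 1.3): reflection off a higher-index medium gives a half-wave phase shift.
At the lower boundary (n = 1.3 to n = 1.97) the reflected ray undergoes a half-wave phase shift.
The two reflections carry the same phase change, so no net offset.
For strong reflection here: 2 n t = m λ.
λ = 2 n t / m. The longest wavelength is m = 1: λ = 2 × 1.3 × 253 / 1.00 = 658 nm.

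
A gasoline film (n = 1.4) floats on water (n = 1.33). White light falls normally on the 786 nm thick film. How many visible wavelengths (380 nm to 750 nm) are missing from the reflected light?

3

Ray reflecting at the top interface goes from n = 1.0 toward n = 1.4: a half-wave phase shift.
Bottom surface (1.4 → 1.33): reflection off a lower-index medium gives no phase shift.
Net: one phase inversion between the two reflected rays.
For weak reflection here: 2 n t = m λ.
λ = 2 n t / m = 2201 / m nm.
m=2: 1100 nm (IR); m=3: 734 nm (visible); m=4: 550 nm (visible); m=5: 440 nm (visible); m=6: 367 nm (UV).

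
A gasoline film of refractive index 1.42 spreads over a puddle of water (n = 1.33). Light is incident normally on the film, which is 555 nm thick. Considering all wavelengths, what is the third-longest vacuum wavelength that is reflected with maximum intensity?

630 nm

At the upper boundary (n = 1.0 to n = 1.42) the reflected ray undergoes a half-wave phase shift.
At the lower boundary (n = 1.42 to n = 1.33) the reflected ray undergoes no phase shift.
Net: one phase inversion between the two reflected rays.
With one net inversion, constructive interference in reflection requires 2 n t = (m + ½) λ.
λ = 2 n t / (m + ½). The third-longest wavelength is m = 2: λ = 2 × 1.42 × 555 / 2.50 = 630 nm.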